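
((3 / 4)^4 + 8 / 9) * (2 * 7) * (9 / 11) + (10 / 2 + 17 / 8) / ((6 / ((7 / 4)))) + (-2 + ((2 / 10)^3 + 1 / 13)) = 31961429 / 2288000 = 13.97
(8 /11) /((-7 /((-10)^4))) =-80000 /77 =-1038.96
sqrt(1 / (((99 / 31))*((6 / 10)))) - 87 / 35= -87 / 35 + sqrt(5115) / 99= -1.76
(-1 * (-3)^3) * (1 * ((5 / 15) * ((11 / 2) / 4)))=99 / 8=12.38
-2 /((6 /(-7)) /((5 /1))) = 35 /3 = 11.67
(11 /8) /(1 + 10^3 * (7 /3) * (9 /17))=187 /168136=0.00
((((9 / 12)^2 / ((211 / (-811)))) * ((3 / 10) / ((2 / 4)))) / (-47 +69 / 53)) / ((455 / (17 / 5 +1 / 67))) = 12765951 / 59919674500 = 0.00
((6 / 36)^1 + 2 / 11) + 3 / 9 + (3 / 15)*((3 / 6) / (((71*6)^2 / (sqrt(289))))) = 13610887 / 19962360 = 0.68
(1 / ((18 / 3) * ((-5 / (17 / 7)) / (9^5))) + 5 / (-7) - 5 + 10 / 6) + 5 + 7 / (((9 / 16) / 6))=-987953 / 210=-4704.54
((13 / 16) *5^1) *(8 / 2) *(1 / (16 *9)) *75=1625 / 192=8.46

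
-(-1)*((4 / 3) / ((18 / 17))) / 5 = 34 / 135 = 0.25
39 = 39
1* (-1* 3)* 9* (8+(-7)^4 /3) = -21825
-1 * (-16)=16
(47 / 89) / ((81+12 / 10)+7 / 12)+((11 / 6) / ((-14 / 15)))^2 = 1339451455 / 346577392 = 3.86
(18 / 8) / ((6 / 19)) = 57 / 8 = 7.12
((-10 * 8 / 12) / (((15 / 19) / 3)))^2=5776 / 9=641.78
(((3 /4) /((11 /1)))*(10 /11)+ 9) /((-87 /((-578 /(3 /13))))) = 2746367 /10527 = 260.89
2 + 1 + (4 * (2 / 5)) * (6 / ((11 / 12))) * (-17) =-9627 / 55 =-175.04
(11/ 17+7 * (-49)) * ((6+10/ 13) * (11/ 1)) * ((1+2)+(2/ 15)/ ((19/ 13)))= -330889504/ 4199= -78801.98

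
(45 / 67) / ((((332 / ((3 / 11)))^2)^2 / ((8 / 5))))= 729 / 1489731123519584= 0.00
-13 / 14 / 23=-13 / 322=-0.04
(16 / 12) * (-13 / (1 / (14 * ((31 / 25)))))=-300.91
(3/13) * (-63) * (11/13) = -2079/169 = -12.30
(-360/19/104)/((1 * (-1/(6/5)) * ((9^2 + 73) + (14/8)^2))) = 0.00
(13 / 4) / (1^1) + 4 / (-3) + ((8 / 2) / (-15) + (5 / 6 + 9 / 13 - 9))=-4543 / 780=-5.82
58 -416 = -358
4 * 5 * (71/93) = 1420/93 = 15.27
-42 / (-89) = 42 / 89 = 0.47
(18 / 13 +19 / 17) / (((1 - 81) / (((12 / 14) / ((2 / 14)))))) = -1659 / 8840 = -0.19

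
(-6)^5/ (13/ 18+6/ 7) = -979776/ 199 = -4923.50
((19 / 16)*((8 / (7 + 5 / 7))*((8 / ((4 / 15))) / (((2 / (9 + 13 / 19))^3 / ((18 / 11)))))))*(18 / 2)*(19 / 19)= 245286720 / 3971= 61769.51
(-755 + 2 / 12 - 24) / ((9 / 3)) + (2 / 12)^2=-3115 / 12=-259.58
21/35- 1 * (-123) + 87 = 1053/5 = 210.60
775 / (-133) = -775 / 133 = -5.83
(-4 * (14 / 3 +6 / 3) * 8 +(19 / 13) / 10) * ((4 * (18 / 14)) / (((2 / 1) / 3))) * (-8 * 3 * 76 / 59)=1364875488 / 26845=50842.82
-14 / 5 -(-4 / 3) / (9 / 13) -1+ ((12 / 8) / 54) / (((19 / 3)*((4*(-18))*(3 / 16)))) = -28847 / 15390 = -1.87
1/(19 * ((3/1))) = 1/57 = 0.02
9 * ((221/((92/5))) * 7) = 69615/92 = 756.68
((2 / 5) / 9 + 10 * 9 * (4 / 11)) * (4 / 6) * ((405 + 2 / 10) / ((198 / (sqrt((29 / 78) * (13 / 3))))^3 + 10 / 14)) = -11221886386312 / 25570027232704827517095 + 131825914554128256 * sqrt(58) / 430471838934424705675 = 0.00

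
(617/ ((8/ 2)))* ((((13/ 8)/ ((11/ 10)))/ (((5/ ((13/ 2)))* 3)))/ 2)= 104273/ 2112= 49.37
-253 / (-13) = 253 / 13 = 19.46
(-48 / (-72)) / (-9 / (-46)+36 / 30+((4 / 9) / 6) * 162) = 460 / 9243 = 0.05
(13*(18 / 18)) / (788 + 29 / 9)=117 / 7121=0.02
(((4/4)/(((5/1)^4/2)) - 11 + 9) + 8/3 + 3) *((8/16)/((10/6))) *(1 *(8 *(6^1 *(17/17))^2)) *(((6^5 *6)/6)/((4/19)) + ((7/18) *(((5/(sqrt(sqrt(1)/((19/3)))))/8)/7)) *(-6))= 36598552704/3125 - 13762 *sqrt(57)/625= 11711370.62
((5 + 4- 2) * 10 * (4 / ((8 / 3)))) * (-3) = -315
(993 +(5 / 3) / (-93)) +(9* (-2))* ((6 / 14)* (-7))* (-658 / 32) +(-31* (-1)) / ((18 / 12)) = -215893 / 2232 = -96.73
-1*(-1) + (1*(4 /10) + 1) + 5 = 37 /5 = 7.40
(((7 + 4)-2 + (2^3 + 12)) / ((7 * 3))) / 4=29 / 84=0.35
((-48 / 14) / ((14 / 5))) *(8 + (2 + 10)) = -1200 / 49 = -24.49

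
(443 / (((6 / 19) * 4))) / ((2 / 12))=8417 / 4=2104.25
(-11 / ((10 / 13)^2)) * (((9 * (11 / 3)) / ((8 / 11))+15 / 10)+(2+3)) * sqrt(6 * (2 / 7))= -154297 * sqrt(21) / 560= -1262.64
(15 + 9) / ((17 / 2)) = 48 / 17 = 2.82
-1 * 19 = -19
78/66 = 13/11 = 1.18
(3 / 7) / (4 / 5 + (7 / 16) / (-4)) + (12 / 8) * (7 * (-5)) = -160515 / 3094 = -51.88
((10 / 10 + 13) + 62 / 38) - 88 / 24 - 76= -3650 / 57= -64.04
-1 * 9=-9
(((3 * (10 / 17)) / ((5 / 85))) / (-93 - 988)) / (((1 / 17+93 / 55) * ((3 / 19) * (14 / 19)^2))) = -32065825 / 173314568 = -0.19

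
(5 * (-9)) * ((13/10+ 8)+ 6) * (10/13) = -6885/13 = -529.62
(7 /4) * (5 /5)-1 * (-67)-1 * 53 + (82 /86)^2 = 123211 /7396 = 16.66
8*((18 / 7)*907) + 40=130888 / 7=18698.29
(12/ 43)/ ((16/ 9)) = 27/ 172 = 0.16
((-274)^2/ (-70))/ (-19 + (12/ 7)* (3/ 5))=37538/ 629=59.68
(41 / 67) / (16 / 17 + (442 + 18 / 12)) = 1394 / 1012437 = 0.00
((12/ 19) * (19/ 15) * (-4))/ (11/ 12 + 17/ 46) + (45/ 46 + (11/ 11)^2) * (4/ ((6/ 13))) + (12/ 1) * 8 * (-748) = -8792889679/ 122475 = -71793.34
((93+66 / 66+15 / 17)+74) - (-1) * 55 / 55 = 2888 / 17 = 169.88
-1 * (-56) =56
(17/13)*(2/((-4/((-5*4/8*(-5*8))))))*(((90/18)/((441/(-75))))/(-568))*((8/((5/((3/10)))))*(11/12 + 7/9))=-129625/1628172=-0.08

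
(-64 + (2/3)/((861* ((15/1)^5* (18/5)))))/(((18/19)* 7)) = -4293255959981/444860403750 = -9.65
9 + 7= 16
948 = 948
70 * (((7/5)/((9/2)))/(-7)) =-28/9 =-3.11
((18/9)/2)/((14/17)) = 17/14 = 1.21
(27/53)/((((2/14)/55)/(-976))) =-10145520/53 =-191424.91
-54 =-54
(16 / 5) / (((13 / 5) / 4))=64 / 13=4.92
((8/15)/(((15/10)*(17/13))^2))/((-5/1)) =-5408/195075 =-0.03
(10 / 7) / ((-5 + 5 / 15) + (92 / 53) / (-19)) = -15105 / 50309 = -0.30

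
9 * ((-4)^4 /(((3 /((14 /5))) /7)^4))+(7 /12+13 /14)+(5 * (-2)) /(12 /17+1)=19173431546177 /4567500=4197795.63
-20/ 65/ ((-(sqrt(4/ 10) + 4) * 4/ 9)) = 30/ 169 -3 * sqrt(10)/ 338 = 0.15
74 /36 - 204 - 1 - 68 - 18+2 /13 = -288.79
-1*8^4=-4096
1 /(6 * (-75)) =-1 /450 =-0.00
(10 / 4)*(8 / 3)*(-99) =-660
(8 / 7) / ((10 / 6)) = 0.69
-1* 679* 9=-6111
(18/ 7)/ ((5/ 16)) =288/ 35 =8.23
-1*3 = -3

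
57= 57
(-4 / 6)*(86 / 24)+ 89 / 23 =613 / 414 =1.48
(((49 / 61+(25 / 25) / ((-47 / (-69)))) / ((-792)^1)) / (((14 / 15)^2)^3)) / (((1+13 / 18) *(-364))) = 421453125 / 60897433967552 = 0.00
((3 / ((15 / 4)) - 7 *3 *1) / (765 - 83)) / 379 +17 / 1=21970529 / 1292390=17.00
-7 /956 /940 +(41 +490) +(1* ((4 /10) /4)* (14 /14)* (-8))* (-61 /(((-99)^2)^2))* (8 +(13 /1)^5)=3056919676095991 /5754866656176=531.19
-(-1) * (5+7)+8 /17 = 212 /17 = 12.47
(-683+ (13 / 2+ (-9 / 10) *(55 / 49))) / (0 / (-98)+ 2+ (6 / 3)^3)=-16599 / 245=-67.75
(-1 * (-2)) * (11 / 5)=22 / 5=4.40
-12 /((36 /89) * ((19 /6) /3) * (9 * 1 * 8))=-0.39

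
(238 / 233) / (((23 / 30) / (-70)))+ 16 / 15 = -7411256 / 80385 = -92.20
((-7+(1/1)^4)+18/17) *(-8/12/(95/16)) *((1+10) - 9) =1792/1615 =1.11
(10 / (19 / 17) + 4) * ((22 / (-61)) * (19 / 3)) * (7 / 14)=-902 / 61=-14.79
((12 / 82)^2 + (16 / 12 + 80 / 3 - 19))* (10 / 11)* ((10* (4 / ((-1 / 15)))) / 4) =-22747500 / 18491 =-1230.19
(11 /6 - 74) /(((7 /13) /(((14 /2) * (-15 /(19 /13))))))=365885 /38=9628.55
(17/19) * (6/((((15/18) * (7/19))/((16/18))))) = 544/35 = 15.54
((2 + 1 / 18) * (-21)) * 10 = -1295 / 3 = -431.67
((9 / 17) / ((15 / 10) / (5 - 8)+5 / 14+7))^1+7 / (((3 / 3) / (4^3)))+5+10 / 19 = 2344223 / 5168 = 453.60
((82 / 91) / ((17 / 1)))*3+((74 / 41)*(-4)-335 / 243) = -130069763 / 15412761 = -8.44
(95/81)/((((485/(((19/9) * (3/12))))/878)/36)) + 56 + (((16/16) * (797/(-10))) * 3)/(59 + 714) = 5832437413/60734610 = 96.03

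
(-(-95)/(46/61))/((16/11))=63745/736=86.61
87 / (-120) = -29 / 40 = -0.72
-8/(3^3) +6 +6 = 316/27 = 11.70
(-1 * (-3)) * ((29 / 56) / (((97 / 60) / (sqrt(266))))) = 15.67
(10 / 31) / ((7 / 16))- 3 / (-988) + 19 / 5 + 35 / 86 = 228048347 / 46095140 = 4.95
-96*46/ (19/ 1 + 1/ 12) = -52992/ 229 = -231.41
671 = 671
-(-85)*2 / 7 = 170 / 7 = 24.29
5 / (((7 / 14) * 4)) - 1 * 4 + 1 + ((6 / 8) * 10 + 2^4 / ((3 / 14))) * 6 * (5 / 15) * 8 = 7885 / 6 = 1314.17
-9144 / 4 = -2286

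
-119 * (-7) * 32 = 26656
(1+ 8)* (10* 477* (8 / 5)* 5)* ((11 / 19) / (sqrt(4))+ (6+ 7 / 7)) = 47566440 / 19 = 2503496.84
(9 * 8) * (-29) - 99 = -2187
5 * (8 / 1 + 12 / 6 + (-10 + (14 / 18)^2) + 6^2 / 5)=3161 / 81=39.02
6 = 6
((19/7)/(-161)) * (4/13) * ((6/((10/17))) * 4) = -15504/73255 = -0.21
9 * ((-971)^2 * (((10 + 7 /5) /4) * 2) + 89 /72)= 1934710177 /40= 48367754.42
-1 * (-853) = 853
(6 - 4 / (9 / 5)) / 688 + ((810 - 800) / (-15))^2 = 1393 / 3096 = 0.45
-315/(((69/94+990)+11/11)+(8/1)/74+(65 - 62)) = -1095570/3460061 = -0.32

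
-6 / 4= -3 / 2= -1.50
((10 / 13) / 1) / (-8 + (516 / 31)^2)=4805 / 1680692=0.00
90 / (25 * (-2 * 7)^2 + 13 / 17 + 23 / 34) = 3060 / 166649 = 0.02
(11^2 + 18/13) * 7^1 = 11137/13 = 856.69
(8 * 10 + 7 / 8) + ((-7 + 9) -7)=607 / 8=75.88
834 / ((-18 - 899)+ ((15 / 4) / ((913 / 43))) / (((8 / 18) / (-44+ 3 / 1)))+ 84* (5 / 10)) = -12183072 / 13020005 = -0.94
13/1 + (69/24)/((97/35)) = 10893/776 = 14.04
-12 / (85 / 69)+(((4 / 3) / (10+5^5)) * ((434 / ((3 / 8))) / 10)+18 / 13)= -259002686 / 31177575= -8.31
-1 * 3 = -3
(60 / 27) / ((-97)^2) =20 / 84681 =0.00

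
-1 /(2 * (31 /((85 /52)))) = -85 /3224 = -0.03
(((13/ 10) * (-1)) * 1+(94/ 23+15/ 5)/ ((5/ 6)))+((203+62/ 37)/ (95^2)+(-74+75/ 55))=-11051957317/ 168966050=-65.41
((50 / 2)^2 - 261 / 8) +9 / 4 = 594.62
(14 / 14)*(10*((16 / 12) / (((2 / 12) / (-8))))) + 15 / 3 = -635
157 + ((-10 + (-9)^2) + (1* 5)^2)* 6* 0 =157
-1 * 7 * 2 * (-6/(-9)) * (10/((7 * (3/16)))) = -71.11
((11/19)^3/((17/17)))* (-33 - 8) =-54571/6859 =-7.96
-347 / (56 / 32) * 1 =-1388 / 7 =-198.29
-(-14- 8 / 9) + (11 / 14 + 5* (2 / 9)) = 235 / 14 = 16.79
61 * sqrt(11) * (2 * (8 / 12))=244 * sqrt(11) / 3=269.75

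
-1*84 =-84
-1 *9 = -9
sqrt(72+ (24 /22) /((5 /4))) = 8.54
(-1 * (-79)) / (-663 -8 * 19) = -79 / 815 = -0.10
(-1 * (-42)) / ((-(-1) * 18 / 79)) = 553 / 3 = 184.33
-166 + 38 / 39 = -6436 / 39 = -165.03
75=75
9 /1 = 9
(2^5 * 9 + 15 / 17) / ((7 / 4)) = 19644 / 119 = 165.08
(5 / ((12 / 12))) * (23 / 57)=115 / 57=2.02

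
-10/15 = -2/3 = -0.67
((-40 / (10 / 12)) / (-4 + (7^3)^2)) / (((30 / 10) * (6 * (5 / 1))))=-8 / 1764675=-0.00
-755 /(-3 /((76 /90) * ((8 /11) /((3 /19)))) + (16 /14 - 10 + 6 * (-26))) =30526160 /6696689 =4.56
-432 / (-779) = 432 / 779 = 0.55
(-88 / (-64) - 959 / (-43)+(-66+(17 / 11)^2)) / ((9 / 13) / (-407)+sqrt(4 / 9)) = -2398587789 / 39940120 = -60.05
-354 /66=-59 /11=-5.36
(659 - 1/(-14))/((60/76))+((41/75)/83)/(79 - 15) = 834.82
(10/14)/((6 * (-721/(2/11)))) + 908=908.00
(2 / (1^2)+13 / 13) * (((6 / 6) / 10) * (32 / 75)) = 16 / 125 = 0.13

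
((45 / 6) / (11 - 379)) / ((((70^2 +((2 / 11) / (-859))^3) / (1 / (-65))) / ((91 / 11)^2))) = 341639640881 / 78012973995636608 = 0.00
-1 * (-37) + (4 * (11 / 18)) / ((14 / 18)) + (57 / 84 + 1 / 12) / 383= 40.14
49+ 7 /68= 3339 /68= 49.10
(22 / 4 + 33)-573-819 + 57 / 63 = -56809 / 42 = -1352.60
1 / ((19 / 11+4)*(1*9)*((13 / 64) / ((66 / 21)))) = 15488 / 51597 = 0.30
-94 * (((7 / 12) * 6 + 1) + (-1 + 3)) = -611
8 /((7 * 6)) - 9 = -185 /21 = -8.81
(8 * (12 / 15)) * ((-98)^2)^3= 28346956187648 / 5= 5669391237529.60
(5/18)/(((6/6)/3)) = 5/6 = 0.83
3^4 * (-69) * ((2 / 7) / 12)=-1863 / 14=-133.07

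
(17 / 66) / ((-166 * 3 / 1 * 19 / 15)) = -85 / 208164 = -0.00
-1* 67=-67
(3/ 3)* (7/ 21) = 0.33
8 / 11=0.73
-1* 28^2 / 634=-392 / 317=-1.24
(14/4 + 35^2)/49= 351/14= 25.07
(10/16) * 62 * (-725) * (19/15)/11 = -427025/132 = -3235.04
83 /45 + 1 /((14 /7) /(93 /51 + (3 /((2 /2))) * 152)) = 353057 /1530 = 230.76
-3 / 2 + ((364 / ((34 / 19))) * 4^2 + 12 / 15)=553161 / 170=3253.89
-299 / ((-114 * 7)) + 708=565283 / 798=708.37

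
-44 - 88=-132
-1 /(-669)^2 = -1 /447561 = -0.00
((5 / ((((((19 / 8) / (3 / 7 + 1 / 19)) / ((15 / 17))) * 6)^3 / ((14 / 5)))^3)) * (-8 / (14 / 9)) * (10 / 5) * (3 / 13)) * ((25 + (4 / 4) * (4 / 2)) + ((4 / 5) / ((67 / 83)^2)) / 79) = -6107786060471609888706366799872000000 / 46882573013716577068512818383206864763288789733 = -0.00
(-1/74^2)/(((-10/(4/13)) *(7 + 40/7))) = 7/15839330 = 0.00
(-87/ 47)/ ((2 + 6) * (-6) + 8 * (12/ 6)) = 87/ 1504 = 0.06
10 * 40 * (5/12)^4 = 15625/1296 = 12.06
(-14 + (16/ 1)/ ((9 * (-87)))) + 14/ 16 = -82343/ 6264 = -13.15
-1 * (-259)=259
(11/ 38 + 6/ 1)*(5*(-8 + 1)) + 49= -6503/ 38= -171.13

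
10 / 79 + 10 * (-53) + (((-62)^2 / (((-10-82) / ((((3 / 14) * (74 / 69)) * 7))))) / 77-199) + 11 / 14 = -670207863 / 919402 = -728.96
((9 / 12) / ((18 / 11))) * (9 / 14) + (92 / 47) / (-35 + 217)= 20899 / 68432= 0.31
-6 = -6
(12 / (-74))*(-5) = 30 / 37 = 0.81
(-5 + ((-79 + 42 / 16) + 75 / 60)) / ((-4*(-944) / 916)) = -146789 / 7552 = -19.44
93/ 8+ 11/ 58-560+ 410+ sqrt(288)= -32059/ 232+ 12 * sqrt(2)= -121.21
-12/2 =-6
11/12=0.92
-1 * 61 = -61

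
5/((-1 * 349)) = -5/349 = -0.01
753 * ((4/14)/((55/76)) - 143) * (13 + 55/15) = -1789695.19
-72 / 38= -1.89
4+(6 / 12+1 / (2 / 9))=9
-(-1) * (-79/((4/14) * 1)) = -276.50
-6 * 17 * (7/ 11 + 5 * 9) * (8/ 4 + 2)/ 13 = -204816/ 143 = -1432.28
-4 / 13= -0.31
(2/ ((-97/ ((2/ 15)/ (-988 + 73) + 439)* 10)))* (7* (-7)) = 295238377/ 6656625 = 44.35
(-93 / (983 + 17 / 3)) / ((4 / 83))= -23157 / 11864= -1.95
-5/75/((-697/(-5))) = -1/2091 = -0.00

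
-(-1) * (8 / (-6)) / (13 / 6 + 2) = -8 / 25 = -0.32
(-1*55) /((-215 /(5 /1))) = 55 /43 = 1.28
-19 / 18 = -1.06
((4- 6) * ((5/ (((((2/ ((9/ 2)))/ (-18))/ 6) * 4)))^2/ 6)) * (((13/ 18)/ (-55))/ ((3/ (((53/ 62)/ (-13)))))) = -193185/ 21824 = -8.85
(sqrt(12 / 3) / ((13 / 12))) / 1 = 24 / 13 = 1.85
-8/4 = -2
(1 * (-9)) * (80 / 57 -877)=149727 / 19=7880.37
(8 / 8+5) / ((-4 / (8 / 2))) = -6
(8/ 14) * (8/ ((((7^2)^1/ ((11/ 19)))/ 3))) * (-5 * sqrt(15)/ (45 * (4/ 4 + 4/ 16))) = -0.06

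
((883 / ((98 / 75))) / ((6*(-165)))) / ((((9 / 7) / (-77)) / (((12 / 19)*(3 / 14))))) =4415 / 798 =5.53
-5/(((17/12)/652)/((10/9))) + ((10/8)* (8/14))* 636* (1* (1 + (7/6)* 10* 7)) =12494080/357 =34997.42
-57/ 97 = -0.59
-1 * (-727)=727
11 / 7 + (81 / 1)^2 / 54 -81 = 589 / 14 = 42.07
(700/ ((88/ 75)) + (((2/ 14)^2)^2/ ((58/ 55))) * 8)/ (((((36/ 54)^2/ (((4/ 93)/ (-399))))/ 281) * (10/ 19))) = -51360363133/ 664817692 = -77.25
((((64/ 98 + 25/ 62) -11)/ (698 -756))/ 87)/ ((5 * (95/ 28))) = 30209/ 260058225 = 0.00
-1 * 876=-876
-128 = -128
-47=-47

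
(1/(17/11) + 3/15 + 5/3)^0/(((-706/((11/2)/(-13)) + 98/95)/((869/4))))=908105/6979592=0.13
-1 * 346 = -346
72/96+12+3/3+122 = 135.75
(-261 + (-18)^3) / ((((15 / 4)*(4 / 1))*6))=-677 / 10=-67.70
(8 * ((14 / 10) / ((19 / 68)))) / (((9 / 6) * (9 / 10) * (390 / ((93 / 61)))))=236096 / 2034045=0.12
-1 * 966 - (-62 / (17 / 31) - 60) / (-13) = -216428 / 221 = -979.31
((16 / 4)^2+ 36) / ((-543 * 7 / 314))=-16328 / 3801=-4.30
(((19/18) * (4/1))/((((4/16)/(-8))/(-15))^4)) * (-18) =-4034396160000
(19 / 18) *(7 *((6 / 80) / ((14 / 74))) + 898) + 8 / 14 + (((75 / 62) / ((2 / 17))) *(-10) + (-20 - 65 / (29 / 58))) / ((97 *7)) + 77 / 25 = 72298046417 / 75776400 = 954.10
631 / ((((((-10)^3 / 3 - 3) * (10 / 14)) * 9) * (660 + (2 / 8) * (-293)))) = -17668 / 35521845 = -0.00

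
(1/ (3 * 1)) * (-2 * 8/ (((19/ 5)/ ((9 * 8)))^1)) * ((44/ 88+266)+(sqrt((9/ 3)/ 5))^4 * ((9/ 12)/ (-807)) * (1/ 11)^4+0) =-10076076752736/ 374150755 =-26930.53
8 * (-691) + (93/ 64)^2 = -22634039/ 4096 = -5525.89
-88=-88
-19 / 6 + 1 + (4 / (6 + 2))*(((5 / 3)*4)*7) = 127 / 6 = 21.17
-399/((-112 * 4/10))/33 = 95/352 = 0.27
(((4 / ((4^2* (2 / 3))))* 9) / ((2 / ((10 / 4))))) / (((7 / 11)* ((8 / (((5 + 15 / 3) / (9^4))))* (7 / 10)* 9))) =1375 / 6858432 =0.00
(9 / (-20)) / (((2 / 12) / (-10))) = 27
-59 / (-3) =59 / 3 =19.67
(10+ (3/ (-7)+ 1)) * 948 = 10021.71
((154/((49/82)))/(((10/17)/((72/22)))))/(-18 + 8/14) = -25092/305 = -82.27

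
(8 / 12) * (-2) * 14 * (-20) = 1120 / 3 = 373.33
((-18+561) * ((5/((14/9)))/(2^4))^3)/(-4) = -1.10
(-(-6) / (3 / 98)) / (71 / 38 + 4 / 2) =152 / 3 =50.67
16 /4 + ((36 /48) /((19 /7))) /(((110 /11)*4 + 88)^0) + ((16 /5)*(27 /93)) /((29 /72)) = 2248843 /341620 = 6.58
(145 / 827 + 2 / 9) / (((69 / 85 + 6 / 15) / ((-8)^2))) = 16096960 / 766629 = 21.00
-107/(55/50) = -1070/11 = -97.27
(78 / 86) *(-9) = -351 / 43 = -8.16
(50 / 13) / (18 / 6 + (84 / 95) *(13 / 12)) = 2375 / 2444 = 0.97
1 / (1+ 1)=1 / 2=0.50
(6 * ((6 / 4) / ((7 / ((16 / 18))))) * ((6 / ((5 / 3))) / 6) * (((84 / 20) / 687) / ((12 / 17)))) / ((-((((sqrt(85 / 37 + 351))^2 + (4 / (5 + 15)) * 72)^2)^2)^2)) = -933002354947765625 / 52493171829658753730100447520994625585152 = -0.00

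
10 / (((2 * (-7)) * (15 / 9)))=-3 / 7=-0.43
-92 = -92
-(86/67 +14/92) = -4425/3082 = -1.44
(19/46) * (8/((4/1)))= 19/23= 0.83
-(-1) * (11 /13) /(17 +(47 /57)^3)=2037123 /42277352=0.05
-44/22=-2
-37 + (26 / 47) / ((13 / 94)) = -33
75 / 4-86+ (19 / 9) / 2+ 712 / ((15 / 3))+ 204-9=48817 / 180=271.21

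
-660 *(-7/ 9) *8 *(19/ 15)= 46816/ 9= 5201.78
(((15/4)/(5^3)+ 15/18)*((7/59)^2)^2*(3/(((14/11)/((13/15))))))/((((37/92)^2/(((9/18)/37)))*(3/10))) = 363256894/3732450122025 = 0.00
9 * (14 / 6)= 21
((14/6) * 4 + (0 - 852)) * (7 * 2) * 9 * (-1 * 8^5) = 3479175168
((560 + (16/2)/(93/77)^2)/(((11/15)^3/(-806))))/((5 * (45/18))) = -92457.29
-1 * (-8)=8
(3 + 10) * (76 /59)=988 /59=16.75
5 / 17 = 0.29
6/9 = 0.67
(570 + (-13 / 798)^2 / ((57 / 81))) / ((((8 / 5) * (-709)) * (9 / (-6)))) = 1277146645 / 3812616304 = 0.33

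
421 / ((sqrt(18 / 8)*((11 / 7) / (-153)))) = -300594 / 11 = -27326.73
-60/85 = -0.71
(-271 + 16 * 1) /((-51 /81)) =405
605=605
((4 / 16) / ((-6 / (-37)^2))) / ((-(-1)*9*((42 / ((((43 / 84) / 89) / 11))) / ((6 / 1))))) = -58867 / 124340832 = -0.00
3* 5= 15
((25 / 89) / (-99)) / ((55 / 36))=-20 / 10769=-0.00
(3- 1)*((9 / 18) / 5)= 1 / 5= 0.20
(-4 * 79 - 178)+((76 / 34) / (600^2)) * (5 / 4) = -1209311981 / 2448000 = -494.00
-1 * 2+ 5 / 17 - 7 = -148 / 17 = -8.71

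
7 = 7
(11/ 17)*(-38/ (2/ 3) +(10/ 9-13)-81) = -14839/ 153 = -96.99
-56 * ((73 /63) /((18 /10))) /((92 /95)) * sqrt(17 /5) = -13870 * sqrt(85) /1863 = -68.64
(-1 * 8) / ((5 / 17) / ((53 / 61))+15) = -1802 / 3455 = -0.52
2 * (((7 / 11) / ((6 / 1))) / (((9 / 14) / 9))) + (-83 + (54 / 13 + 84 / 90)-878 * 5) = -9577303 / 2145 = -4464.94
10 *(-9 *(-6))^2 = 29160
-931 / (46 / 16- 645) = 7448 / 5137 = 1.45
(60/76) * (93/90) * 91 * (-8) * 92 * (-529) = 549169712/19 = 28903669.05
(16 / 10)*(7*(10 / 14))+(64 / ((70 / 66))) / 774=36472 / 4515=8.08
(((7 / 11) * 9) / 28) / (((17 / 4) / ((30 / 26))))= 135 / 2431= 0.06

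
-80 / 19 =-4.21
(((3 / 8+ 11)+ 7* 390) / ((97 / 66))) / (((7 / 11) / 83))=94394157 / 388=243283.91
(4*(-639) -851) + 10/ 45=-30661/ 9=-3406.78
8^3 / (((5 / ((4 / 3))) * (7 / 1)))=2048 / 105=19.50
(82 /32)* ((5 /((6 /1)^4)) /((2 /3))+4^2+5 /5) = 602413 /13824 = 43.58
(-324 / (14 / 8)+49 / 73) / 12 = -94265 / 6132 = -15.37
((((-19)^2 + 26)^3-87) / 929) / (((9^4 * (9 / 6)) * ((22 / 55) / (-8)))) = -772806880 / 6095169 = -126.79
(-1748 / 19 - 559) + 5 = -646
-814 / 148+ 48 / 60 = -47 / 10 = -4.70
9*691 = 6219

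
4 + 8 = 12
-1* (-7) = 7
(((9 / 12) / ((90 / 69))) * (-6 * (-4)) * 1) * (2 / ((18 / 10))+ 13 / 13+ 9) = 460 / 3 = 153.33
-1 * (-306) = 306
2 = 2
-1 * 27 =-27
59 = 59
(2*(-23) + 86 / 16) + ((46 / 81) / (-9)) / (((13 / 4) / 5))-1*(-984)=71515559 / 75816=943.28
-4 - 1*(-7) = 3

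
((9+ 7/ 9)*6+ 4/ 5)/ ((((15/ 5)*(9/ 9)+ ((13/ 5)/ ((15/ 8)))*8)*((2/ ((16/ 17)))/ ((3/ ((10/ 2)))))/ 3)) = 64224/ 17969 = 3.57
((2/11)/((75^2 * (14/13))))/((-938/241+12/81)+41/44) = -37596/3522491875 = -0.00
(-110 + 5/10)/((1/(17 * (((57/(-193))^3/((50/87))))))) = 59984197893/718905700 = 83.44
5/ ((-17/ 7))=-35/ 17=-2.06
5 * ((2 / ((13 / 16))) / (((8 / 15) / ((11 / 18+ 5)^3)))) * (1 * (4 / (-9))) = -51515050 / 28431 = -1811.93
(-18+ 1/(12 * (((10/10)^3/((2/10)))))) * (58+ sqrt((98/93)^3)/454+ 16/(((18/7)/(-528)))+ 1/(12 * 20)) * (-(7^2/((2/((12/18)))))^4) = -4130593314.60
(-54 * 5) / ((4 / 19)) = -2565 / 2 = -1282.50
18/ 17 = 1.06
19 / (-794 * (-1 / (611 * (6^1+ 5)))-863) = -127699 / 5799429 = -0.02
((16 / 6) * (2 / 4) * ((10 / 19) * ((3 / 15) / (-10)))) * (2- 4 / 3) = -8 / 855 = -0.01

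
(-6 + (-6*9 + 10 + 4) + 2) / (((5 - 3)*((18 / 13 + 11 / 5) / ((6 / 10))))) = -858 / 233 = -3.68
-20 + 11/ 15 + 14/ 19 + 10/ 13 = -65803/ 3705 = -17.76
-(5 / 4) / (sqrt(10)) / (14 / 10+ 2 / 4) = -5 * sqrt(10) / 76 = -0.21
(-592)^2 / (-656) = -21904 / 41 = -534.24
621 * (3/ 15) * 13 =8073/ 5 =1614.60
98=98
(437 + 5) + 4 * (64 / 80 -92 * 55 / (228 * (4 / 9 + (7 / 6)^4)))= 114979638 / 282815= 406.55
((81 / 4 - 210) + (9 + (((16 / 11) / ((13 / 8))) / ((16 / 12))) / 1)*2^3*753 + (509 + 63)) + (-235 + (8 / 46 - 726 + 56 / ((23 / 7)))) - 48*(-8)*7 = 794445469 / 13156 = 60386.55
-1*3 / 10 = -3 / 10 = -0.30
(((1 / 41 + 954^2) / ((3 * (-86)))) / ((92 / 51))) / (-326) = 634350869 / 105751792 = 6.00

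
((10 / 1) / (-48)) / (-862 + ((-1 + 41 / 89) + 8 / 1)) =445 / 1825296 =0.00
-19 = -19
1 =1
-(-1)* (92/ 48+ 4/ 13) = 347/ 156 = 2.22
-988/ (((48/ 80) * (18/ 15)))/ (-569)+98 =514208/ 5121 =100.41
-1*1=-1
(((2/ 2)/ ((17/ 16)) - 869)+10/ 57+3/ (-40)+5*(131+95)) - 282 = -773587/ 38760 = -19.96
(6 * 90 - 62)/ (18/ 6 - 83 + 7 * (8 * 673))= 239/ 18804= 0.01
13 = 13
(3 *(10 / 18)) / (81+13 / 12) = 4 / 197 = 0.02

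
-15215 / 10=-3043 / 2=-1521.50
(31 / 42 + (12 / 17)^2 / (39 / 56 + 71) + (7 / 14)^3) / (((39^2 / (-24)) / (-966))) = 7801753042 / 588289845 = 13.26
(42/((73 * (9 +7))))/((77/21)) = 63/6424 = 0.01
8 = 8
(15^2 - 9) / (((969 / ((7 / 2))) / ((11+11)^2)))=121968 / 323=377.61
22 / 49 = 0.45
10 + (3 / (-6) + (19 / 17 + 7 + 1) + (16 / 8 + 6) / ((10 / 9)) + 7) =32.82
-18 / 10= -9 / 5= -1.80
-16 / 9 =-1.78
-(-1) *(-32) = -32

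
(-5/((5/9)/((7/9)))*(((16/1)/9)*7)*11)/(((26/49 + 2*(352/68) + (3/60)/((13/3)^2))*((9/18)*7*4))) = -1734372640/275855193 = -6.29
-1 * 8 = -8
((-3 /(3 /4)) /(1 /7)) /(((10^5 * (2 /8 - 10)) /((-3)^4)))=189 /81250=0.00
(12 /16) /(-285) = -1 /380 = -0.00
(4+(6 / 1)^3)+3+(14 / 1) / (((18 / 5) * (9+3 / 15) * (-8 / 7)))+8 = 763847 / 3312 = 230.63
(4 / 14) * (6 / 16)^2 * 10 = 45 / 112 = 0.40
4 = 4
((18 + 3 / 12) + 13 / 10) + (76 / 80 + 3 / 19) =785 / 38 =20.66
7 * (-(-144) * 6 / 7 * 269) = 232416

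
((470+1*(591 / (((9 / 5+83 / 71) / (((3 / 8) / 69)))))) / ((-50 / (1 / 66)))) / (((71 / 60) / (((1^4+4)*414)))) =-822237525 / 3292696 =-249.72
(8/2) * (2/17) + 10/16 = 149/136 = 1.10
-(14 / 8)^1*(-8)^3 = 896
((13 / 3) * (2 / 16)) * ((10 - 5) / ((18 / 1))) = 65 / 432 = 0.15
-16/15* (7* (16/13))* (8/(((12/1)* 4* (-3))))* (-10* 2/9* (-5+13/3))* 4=28672/9477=3.03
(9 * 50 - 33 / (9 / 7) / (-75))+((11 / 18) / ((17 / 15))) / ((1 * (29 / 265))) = 455.27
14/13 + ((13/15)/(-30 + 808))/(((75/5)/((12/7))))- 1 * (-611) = 1625018663/2654925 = 612.08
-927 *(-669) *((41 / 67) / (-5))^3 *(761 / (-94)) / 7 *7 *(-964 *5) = -15677944296824646 / 353396525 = -44363606.28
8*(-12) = -96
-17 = -17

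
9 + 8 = 17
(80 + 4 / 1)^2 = 7056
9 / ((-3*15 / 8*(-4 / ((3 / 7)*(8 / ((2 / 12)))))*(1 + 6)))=288 / 245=1.18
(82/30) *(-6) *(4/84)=-82/105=-0.78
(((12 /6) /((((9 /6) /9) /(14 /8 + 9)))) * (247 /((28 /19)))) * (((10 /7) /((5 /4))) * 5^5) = 3783731250 /49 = 77219005.10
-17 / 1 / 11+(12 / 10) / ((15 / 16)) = -73 / 275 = -0.27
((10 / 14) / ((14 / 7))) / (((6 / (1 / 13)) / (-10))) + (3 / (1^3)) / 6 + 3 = 943 / 273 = 3.45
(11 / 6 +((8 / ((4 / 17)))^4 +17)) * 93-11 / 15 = 3728429963 / 30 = 124280998.77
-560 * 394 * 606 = -133707840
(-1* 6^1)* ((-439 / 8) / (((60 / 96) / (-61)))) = -32134.80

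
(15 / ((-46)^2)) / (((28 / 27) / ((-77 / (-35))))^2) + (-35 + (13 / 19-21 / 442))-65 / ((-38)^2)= -22748970433233 / 661761056320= -34.38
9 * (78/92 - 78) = -31941/46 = -694.37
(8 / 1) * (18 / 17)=144 / 17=8.47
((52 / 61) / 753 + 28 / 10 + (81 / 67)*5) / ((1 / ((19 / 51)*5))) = 16.48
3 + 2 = 5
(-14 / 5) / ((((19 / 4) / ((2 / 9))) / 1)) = -112 / 855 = -0.13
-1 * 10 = -10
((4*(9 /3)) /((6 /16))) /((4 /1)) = 8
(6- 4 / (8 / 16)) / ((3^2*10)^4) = -1 / 32805000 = -0.00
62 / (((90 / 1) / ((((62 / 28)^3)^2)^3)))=21670662219970396194714277471 / 19209548439478653419520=1128119.29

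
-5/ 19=-0.26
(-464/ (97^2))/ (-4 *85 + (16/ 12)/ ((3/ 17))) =261/ 1759483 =0.00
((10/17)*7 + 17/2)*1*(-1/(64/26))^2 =72501/34816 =2.08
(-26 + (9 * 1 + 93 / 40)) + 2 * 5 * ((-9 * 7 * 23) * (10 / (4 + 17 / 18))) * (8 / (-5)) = 166872557 / 3560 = 46874.31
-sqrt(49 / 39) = -7*sqrt(39) / 39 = -1.12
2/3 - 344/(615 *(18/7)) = 2486/5535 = 0.45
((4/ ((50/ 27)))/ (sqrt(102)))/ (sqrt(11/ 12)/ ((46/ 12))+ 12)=-207 * sqrt(374)/ 10786925+ 19044 * sqrt(102)/ 10786925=0.02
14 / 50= 7 / 25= 0.28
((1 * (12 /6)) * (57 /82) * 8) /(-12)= -38 /41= -0.93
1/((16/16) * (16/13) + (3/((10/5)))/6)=52/77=0.68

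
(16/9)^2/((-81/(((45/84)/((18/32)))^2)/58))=-5939200/2893401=-2.05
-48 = -48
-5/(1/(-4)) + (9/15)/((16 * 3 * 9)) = 14401/720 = 20.00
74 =74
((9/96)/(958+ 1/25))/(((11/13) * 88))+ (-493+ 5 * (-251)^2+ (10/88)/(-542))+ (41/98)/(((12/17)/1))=9295519161518845363/29555316333312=314512.59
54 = 54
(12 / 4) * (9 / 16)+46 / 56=281 / 112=2.51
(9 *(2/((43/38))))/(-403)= -684/17329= -0.04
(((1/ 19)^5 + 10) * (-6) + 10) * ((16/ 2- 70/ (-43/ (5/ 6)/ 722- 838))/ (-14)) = 756949815036756/ 26219494022267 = 28.87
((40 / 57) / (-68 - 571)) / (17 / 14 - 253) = 112 / 25678215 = 0.00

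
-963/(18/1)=-107/2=-53.50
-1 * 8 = -8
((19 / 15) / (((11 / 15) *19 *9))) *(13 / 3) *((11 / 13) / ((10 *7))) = 1 / 1890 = 0.00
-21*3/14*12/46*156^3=-102503232/23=-4456662.26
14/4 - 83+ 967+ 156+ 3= 2093/2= 1046.50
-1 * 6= -6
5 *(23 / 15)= 23 / 3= 7.67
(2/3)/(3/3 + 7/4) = 8/33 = 0.24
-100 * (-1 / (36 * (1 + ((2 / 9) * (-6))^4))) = 225 / 337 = 0.67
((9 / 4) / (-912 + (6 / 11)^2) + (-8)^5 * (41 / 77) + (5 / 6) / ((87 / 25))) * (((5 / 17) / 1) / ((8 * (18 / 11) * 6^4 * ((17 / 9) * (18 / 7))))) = -8892372545275 / 142795685044224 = -0.06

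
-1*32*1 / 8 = -4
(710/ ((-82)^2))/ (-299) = -355/ 1005238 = -0.00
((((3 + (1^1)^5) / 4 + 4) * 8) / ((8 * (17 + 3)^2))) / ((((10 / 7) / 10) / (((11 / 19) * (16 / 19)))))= 77 / 1805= 0.04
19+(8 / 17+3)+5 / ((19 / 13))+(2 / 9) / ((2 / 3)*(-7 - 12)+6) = 250567 / 9690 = 25.86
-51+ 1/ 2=-101/ 2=-50.50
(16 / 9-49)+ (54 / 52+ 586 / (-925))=-10133599 / 216450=-46.82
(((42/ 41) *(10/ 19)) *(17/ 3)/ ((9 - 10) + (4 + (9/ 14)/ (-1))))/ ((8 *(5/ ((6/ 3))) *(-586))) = -833/ 7532151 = -0.00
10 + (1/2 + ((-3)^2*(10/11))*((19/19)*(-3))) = -309/22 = -14.05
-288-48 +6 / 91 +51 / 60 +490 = 281947 / 1820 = 154.92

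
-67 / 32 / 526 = -67 / 16832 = -0.00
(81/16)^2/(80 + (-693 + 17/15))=-98415/2349568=-0.04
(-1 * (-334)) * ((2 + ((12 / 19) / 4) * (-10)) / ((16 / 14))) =2338 / 19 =123.05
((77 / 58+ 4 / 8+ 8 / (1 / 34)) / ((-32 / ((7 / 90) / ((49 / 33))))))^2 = 847799689 / 4219801600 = 0.20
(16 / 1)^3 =4096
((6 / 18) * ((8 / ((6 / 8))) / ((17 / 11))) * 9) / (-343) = -352 / 5831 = -0.06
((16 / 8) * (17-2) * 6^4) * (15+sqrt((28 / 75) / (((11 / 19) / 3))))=637277.39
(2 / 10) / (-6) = -1 / 30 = -0.03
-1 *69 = -69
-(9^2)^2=-6561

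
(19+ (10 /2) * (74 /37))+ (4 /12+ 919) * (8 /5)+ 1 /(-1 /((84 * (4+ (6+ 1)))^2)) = -12784141 /15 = -852276.07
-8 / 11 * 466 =-3728 / 11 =-338.91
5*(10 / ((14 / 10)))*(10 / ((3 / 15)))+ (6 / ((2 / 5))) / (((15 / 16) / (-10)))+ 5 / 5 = 11387 / 7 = 1626.71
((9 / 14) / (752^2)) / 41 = 9 / 324599296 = 0.00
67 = 67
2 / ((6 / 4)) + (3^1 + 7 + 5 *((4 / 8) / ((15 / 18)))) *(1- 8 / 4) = -35 / 3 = -11.67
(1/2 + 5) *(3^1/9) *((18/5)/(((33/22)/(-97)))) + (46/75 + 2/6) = -31939/75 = -425.85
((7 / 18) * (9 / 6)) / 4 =7 / 48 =0.15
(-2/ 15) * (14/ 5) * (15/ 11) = -0.51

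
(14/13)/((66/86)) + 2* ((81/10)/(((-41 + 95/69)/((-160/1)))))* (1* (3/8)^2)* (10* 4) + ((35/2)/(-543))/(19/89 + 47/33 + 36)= 8668058882416301/23467222722372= 369.37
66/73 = 0.90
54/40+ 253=5087/20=254.35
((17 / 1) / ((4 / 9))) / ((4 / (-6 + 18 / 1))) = 459 / 4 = 114.75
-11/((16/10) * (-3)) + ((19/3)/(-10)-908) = -906.34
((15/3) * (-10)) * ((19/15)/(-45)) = 38/27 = 1.41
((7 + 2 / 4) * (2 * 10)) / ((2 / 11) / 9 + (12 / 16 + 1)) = 59400 / 701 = 84.74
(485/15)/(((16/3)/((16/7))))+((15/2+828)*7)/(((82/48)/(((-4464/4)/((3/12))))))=-4386090295/287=-15282544.58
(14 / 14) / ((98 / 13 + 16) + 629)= 13 / 8483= 0.00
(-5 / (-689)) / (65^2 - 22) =5 / 2895867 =0.00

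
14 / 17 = 0.82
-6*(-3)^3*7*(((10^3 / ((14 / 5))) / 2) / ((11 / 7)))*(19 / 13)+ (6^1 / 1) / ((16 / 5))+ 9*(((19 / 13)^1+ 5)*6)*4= 217058817 / 1144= 189736.73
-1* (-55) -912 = -857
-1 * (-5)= 5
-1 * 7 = -7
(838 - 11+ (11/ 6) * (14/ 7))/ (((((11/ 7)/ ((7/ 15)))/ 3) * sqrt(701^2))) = 122108/ 115665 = 1.06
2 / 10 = 1 / 5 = 0.20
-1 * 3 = -3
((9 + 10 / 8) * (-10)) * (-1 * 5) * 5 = 5125 / 2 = 2562.50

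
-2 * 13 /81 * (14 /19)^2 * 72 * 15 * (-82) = 16714880 /1083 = 15433.87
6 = 6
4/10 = 2/5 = 0.40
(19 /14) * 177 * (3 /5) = 10089 /70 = 144.13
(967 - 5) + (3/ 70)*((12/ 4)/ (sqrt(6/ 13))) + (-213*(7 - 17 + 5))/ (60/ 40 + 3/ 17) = 3*sqrt(78)/ 140 + 30348/ 19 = 1597.45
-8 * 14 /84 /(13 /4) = -16 /39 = -0.41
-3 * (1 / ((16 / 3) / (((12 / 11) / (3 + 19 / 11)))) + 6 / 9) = -443 / 208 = -2.13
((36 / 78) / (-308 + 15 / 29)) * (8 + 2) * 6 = -10440 / 115921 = -0.09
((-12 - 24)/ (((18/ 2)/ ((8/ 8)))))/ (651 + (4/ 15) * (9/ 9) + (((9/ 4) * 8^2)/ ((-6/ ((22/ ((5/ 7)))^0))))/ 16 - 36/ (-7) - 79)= -0.01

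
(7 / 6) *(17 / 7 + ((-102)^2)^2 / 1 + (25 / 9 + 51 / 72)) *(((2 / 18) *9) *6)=54554583845 / 72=757702553.40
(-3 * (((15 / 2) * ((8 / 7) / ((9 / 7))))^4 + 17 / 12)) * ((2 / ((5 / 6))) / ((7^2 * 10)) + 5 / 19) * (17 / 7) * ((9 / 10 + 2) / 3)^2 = -57128291453197 / 15836310000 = -3607.42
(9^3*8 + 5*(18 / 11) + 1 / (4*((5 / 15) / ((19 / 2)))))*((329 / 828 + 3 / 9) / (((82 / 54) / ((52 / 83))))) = 1103737635 / 626152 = 1762.73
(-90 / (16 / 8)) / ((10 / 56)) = -252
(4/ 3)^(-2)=9/ 16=0.56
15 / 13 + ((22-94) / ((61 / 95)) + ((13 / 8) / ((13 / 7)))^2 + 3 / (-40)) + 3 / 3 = -27732587 / 253760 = -109.29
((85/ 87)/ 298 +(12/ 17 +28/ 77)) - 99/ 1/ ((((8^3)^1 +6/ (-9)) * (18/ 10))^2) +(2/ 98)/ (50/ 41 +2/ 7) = 1561433976547943/ 1437468668908272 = 1.09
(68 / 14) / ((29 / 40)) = 1360 / 203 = 6.70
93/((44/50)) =105.68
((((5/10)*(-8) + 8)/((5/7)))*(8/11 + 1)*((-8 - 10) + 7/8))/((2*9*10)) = -18221/19800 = -0.92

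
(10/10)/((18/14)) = 7/9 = 0.78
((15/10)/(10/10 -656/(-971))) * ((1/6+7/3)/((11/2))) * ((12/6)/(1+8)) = 4855/53691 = 0.09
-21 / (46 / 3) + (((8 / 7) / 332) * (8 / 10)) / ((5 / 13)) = -910291 / 668150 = -1.36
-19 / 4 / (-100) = 0.05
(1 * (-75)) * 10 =-750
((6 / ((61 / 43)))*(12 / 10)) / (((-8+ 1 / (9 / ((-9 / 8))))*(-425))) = 12384 / 8425625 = 0.00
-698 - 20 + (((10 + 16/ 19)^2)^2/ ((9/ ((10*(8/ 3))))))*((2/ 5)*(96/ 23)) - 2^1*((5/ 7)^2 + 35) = 89314684686982/ 1321845903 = 67568.15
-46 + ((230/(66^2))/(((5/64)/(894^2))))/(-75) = -65777194/9075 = -7248.18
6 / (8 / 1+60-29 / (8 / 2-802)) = 4788 / 54293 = 0.09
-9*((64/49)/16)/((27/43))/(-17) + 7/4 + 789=7905025/9996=790.82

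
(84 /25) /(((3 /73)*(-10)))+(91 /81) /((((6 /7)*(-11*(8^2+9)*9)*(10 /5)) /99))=-72596657 /8869500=-8.18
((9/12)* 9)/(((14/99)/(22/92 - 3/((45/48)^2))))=-9757341/64400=-151.51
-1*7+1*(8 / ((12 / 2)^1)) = -17 / 3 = -5.67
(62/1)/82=0.76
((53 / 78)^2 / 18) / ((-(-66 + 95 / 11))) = 30899 / 69102072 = 0.00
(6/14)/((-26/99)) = -1.63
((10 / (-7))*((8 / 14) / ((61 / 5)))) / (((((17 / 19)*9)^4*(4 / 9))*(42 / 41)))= -133579025 / 3821804114121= -0.00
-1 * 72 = -72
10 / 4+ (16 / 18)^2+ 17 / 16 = 5641 / 1296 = 4.35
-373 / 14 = -26.64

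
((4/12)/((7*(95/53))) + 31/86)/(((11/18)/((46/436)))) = 4581807/68570810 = 0.07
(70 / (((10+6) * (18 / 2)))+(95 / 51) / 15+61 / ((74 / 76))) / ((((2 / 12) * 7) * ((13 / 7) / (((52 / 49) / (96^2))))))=318319 / 94682112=0.00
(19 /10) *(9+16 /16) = 19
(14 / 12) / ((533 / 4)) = 14 / 1599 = 0.01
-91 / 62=-1.47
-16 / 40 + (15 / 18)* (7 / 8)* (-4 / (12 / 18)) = -191 / 40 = -4.78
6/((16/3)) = 9/8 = 1.12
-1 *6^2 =-36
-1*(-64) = 64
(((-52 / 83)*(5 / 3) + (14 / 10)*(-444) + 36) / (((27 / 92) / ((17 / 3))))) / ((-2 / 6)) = 1142301808 / 33615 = 33981.91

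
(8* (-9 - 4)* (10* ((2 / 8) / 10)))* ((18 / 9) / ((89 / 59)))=-3068 / 89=-34.47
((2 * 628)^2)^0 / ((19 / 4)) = 4 / 19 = 0.21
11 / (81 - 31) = 11 / 50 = 0.22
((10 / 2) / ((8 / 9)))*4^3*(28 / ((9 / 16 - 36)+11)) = -161280 / 391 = -412.48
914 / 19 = 48.11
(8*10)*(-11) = -880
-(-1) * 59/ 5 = 59/ 5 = 11.80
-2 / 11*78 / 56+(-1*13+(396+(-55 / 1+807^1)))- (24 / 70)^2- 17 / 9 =274746163 / 242550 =1132.74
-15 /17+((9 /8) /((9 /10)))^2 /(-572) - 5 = -915625 /155584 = -5.89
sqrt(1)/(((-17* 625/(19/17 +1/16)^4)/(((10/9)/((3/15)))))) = -1179716409/1163146854400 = -0.00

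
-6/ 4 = -3/ 2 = -1.50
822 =822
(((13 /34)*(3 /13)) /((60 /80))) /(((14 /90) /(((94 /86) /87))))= 1410 /148393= 0.01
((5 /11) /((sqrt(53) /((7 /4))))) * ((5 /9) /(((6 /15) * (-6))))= -875 * sqrt(53) /251856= -0.03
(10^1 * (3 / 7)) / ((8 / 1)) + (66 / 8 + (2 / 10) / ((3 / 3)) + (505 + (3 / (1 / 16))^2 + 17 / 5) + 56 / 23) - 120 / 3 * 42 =1841551 / 1610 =1143.82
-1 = -1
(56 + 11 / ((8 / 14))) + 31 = 425 / 4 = 106.25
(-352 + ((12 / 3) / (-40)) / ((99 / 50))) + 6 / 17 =-351.70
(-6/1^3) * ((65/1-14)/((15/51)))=-1040.40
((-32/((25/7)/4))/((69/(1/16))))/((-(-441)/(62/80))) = -31/543375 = -0.00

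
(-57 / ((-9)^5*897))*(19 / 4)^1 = 361 / 70622604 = 0.00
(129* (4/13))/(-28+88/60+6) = -1935/1001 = -1.93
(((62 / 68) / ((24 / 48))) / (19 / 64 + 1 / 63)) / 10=0.58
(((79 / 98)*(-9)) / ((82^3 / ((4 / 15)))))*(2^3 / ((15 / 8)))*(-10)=2528 / 16885645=0.00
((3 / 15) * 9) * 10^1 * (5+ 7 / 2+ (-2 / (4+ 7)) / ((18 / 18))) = 1647 / 11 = 149.73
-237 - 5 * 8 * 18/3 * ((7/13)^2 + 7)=-335733/169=-1986.59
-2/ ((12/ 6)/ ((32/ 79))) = -32/ 79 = -0.41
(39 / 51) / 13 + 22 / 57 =431 / 969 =0.44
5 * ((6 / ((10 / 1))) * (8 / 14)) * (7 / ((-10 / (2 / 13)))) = -12 / 65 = -0.18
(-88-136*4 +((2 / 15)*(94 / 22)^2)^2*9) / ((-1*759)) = 211809076 / 277812975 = 0.76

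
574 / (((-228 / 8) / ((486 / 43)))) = -185976 / 817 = -227.63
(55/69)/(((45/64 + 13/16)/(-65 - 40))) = -55.22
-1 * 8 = -8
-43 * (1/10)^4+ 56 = 559957/10000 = 56.00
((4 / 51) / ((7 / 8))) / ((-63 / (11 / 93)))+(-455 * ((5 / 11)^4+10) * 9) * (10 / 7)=-1799153870002882 / 30624037983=-58749.73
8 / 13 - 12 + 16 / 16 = -10.38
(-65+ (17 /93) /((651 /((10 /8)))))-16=-19615847 /242172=-81.00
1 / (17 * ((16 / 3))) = 3 / 272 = 0.01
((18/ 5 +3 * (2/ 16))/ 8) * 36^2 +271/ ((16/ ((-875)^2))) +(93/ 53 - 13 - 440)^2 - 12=2960018063159/ 224720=13172027.69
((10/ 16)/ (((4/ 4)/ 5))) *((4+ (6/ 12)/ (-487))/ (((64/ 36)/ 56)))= 6134625/ 15584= 393.65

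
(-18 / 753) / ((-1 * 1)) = 6 / 251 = 0.02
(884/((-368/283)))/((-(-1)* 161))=-62543/14812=-4.22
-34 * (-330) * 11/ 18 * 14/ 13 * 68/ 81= 19582640/ 3159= 6199.00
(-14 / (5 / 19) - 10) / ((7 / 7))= -316 / 5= -63.20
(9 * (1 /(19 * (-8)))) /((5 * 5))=-9 /3800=-0.00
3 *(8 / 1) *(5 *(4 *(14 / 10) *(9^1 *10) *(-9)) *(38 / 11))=-20684160 / 11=-1880378.18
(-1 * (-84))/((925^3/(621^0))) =84/791453125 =0.00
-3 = -3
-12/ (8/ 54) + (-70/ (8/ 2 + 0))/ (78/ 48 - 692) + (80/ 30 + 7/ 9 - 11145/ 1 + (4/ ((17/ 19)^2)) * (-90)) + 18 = -7972219867/ 684063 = -11654.22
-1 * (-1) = 1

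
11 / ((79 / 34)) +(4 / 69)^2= 1781878 / 376119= 4.74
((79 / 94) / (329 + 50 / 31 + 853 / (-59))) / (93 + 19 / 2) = 144491 / 5571419480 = 0.00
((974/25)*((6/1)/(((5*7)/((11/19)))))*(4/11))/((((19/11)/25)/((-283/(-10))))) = 36384744/63175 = 575.94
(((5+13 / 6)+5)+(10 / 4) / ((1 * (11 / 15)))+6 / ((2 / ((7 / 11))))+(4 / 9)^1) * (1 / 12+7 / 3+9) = 243175 / 1188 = 204.69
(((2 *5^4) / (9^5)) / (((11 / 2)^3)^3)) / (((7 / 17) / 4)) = 0.00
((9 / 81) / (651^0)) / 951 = 1 / 8559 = 0.00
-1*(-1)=1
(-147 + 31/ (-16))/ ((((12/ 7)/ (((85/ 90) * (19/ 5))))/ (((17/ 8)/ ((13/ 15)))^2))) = -7785606535/ 4153344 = -1874.54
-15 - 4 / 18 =-137 / 9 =-15.22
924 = 924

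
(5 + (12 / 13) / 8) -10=-127 / 26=-4.88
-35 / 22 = -1.59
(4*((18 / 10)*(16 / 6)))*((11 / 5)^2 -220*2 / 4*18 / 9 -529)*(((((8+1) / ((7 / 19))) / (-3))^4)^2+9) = -39802156879620227328 / 144120025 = -276173674543.98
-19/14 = -1.36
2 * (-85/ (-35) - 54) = -722/ 7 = -103.14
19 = 19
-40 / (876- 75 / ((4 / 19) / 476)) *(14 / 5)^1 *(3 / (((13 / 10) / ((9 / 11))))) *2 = 20160 / 8041319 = 0.00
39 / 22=1.77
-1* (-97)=97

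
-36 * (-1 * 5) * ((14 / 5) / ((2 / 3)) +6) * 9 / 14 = 8262 / 7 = 1180.29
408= 408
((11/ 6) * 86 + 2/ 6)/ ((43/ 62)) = 9796/ 43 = 227.81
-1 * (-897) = 897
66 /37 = 1.78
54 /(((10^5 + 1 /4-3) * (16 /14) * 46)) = 0.00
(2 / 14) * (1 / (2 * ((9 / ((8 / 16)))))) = 1 / 252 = 0.00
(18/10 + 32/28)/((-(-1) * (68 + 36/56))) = 206/4805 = 0.04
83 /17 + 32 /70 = 3177 /595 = 5.34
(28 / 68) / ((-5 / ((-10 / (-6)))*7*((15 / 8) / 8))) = -64 / 765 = -0.08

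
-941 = -941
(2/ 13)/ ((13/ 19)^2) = 722/ 2197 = 0.33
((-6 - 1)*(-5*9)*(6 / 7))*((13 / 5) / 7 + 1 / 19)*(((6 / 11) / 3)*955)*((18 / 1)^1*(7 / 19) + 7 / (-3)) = 339330600 / 3971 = 85452.18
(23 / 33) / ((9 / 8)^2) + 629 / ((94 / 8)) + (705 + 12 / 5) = 478329107 / 628155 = 761.48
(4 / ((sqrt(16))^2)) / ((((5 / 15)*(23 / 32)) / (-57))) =-1368 / 23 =-59.48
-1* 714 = -714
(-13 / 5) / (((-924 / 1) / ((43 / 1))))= 559 / 4620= 0.12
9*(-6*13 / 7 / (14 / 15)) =-5265 / 49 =-107.45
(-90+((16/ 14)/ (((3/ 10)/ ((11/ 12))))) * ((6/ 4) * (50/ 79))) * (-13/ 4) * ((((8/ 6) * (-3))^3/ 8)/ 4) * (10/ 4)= -4673825/ 3318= -1408.63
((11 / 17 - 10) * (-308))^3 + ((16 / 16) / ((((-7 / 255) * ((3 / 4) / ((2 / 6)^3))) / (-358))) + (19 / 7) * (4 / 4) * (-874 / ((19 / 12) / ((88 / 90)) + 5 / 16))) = 110987819797295968 / 4642785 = 23905440333.18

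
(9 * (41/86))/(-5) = -369/430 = -0.86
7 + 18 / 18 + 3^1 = 11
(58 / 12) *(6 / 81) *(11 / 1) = 319 / 81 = 3.94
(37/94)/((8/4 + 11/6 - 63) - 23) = -111/23171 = -0.00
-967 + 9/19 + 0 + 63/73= -1339375/1387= -965.66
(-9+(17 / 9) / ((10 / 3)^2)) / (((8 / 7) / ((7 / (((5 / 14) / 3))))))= -908607 / 2000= -454.30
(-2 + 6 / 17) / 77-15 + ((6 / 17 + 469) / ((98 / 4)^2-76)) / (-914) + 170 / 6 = 13.31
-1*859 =-859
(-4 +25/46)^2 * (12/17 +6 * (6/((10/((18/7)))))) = 37466442/314755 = 119.03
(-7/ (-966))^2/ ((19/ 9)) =1/ 40204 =0.00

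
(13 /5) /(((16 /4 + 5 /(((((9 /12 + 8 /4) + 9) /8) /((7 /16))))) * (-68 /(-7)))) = 4277 /87720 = 0.05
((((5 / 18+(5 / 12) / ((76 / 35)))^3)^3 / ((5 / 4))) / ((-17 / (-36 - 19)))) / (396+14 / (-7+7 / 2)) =0.00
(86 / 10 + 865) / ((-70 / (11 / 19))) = -3432 / 475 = -7.23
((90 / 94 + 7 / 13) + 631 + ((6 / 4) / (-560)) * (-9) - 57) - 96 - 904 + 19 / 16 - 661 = -742003033 / 684320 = -1084.29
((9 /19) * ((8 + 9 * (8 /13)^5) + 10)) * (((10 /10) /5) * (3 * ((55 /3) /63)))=1.55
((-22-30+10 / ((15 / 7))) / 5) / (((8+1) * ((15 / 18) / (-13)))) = 3692 / 225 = 16.41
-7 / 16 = -0.44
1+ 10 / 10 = 2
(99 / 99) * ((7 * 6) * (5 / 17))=210 / 17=12.35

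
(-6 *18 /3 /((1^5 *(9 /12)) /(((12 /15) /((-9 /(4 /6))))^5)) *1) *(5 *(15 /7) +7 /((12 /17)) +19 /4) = 279445504 /313882340625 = 0.00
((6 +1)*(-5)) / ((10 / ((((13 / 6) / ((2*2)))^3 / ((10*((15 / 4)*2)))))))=-15379 / 2073600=-0.01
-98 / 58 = -49 / 29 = -1.69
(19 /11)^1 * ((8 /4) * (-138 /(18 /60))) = -1589.09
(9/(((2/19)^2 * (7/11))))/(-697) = -35739/19516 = -1.83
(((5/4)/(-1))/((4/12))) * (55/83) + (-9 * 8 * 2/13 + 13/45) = -2577877/194220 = -13.27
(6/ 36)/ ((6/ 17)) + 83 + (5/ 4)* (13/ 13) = 1525/ 18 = 84.72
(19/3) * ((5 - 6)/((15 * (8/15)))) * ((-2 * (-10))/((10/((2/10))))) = -19/60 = -0.32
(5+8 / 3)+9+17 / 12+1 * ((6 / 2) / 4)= 113 / 6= 18.83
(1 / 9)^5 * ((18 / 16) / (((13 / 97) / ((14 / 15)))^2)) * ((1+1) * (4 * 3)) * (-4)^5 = -1888423936 / 83160675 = -22.71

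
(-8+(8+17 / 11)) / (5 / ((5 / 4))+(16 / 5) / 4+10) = 85 / 814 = 0.10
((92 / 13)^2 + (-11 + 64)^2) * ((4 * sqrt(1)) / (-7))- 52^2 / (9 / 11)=-52581812 / 10647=-4938.65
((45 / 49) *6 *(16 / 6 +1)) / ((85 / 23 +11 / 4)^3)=770901120 / 10217864993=0.08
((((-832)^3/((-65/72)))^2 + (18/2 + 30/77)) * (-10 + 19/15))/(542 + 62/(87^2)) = -258939030334848225783339339/39486177500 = -6557713274090616.29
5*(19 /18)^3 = 5.88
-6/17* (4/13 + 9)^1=-726/221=-3.29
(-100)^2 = 10000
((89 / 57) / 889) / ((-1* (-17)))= 89 / 861441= 0.00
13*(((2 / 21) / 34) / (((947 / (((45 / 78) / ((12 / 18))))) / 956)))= 3585 / 112693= 0.03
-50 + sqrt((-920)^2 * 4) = 1790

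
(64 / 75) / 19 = 64 / 1425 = 0.04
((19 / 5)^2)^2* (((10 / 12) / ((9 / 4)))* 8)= 2085136 / 3375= 617.82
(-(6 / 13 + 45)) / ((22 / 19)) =-11229 / 286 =-39.26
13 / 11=1.18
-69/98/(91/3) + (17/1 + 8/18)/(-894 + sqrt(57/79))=-1472886731/34474214502- 157 * sqrt(4503)/568256283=-0.04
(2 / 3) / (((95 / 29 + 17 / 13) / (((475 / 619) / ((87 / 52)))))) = 80275 / 1203336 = 0.07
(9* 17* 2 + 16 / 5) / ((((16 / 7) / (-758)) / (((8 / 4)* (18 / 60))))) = -6152307 / 100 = -61523.07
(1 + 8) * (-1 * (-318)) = 2862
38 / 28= 19 / 14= 1.36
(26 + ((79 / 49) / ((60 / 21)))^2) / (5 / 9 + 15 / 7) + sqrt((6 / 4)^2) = 11.25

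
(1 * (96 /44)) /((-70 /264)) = -288 /35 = -8.23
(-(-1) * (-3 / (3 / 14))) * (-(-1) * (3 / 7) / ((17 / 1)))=-6 / 17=-0.35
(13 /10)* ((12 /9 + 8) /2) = 91 /15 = 6.07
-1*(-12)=12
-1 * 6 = -6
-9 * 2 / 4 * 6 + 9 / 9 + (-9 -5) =-40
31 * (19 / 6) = 589 / 6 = 98.17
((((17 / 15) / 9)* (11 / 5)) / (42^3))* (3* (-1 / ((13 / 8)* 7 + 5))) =-187 / 272967975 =-0.00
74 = 74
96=96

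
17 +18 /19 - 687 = -12712 /19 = -669.05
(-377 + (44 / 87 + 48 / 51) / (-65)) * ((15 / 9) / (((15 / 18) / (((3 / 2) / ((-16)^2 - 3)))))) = -7249007 / 1621477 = -4.47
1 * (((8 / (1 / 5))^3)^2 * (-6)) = -24576000000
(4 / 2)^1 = 2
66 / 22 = 3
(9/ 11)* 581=5229/ 11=475.36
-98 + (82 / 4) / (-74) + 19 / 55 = -797163 / 8140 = -97.93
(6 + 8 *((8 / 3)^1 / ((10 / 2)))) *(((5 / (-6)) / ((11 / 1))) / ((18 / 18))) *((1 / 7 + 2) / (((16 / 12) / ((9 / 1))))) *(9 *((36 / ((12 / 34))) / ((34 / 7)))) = -8505 / 4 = -2126.25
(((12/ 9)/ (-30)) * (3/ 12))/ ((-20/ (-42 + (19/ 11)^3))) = -49043/ 2395800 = -0.02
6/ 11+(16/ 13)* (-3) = -450/ 143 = -3.15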